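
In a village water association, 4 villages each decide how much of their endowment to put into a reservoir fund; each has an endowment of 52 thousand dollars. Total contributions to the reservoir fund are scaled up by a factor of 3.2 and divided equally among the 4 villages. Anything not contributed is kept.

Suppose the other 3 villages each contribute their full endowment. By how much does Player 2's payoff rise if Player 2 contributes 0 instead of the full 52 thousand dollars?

10.40 thousand dollars

Switching from a contribution of 52 to 0 lets Player 2 keep an extra 52 thousand dollars, but lowers the reservoir fund by 52, which costs Player 2 their own share of that drop: 3.2/4 × 52 = 41.60.
Net gain = 52 − 41.60 = 10.40. The private return per contributed unit (0.8000) is below 1, so free-riding is indeed the best response regardless of what the others do.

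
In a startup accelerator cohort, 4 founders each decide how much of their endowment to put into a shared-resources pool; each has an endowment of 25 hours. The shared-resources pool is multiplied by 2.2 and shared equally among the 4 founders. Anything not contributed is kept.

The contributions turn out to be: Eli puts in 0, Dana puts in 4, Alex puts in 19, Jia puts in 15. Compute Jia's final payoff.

Total contributed: 0 + 4 + 19 + 15 = 38.
Each receives 2.2 × 38 / 4 = 20.90 from the shared-resources pool.
Jia keeps 25 − 15 = 10, so Jia's payoff is 10 + 20.90 = 30.90.

30.90 hours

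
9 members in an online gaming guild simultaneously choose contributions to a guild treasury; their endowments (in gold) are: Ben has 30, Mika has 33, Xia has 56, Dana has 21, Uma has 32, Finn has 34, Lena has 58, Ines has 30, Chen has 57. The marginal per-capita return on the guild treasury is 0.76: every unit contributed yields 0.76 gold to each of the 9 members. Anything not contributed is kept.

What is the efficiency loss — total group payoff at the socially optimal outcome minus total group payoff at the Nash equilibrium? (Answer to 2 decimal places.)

2049.84 gold

The private return per contributed unit is 0.76 < 1 for everyone, so the Nash equilibrium is zero contribution and the group total is Σ E_j = 30 + 33 + 56 + 21 + 32 + 34 + 58 + 30 + 57 = 351.
Each contributed unit returns 6.840 to the group, so the social optimum is full contribution by everyone: group total = 6.840 × 351 = 2400.84.
Efficiency loss = (6.840 − 1) × 351 = 2049.84.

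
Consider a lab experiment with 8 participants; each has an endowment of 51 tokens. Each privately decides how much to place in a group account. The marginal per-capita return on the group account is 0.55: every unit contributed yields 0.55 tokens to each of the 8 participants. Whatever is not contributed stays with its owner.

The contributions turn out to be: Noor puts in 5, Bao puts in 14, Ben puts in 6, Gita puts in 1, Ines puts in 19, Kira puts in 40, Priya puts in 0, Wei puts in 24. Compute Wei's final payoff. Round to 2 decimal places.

Total contributed: 5 + 14 + 6 + 1 + 19 + 40 + 0 + 24 = 109.
Each receives 0.55 × 109 = 59.95 from the group account.
Wei keeps 51 − 24 = 27, so Wei's payoff is 27 + 59.95 = 86.95.

86.95 tokens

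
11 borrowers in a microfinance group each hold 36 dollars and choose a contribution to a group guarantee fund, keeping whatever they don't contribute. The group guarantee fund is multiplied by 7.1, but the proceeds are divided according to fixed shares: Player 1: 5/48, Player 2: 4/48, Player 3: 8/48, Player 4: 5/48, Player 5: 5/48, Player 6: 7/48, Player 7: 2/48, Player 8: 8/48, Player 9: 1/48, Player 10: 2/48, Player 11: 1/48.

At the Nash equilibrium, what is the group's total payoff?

1054.80 dollars

A player with share s gets back 7.1·s per unit contributed, so full contribution is dominant for anyone with s > 1/7.1 = 0.1408 and zero contribution is dominant for anyone below.
Player 3, Player 6 and Player 8 clear that bar, contributing 36 each; the remaining 8 contribute 0. Total contributed: 108.
The group guarantee fund pays out 7.1 × 108 = 766.80 in total (split across the unequal shares, but the aggregate is all that matters for the group sum).
The 8 free-riders keep 36 each, adding 288. Group total = 288 + 766.80 = 1054.80.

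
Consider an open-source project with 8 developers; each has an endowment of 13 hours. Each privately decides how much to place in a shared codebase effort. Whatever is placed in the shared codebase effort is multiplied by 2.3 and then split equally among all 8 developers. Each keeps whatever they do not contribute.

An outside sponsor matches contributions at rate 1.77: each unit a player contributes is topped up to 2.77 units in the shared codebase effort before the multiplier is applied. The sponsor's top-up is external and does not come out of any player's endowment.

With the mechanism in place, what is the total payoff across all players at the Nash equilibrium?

Even with the mechanism, each unit contributed returns only 2.3 × 2.77 / 8 = 0.7964 per unit of net cost, so contributing nothing is still dominant.
At the Nash equilibrium no one contributes; group total payoff = 8 × 13 = 104.

104.00 hours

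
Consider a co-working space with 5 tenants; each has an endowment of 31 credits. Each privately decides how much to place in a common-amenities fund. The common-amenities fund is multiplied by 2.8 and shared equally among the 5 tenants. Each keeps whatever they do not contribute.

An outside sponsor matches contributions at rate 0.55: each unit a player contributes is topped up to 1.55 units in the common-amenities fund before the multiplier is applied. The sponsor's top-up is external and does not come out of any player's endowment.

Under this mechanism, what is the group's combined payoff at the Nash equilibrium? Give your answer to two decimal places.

155.00 credits

Even with the mechanism, each unit contributed returns only 2.8 × 1.55 / 5 = 0.8680 per unit of net cost, so contributing nothing is still dominant.
Everyone keeps their endowment and the group total is 5 × 31 = 155.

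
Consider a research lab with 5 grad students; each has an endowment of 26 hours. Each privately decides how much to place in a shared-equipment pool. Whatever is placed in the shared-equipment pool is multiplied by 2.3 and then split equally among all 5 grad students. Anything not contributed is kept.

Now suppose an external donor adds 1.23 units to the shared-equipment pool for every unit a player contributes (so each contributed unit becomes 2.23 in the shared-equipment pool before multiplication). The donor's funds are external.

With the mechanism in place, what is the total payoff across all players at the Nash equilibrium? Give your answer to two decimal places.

The effective private return per unit is now 2.3 × 2.23 / 5 = 1.0258 > 1, so every player's dominant strategy flips to full contribution.
At the Nash equilibrium everyone contributes 26. Group total payoff = 2.3 × 2.23 × 130 = 666.77.

666.77 hours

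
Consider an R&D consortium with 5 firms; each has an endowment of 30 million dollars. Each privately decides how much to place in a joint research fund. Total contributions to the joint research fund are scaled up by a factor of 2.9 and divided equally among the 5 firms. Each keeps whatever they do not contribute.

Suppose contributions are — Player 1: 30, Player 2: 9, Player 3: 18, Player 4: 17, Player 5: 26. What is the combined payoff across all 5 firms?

Total contributed: 30 + 9 + 18 + 17 + 26 = 100; total kept: 5 × 30 − 100 = 50.
The joint research fund pays out 2.9 × 100 = 290.00 in aggregate.
Group total = 50 + 290.00 = 340.00.

340.00 million dollars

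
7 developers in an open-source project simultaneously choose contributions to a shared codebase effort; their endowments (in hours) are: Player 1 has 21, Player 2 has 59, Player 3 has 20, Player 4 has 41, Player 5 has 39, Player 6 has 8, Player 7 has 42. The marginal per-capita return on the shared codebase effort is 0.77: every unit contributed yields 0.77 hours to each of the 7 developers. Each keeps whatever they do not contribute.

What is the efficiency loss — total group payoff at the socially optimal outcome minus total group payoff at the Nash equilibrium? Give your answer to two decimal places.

The private return per contributed unit is 0.77 < 1 for everyone, so the Nash equilibrium is zero contribution and the group total is Σ E_j = 21 + 59 + 20 + 41 + 39 + 8 + 42 = 230.
Each contributed unit returns 5.390 to the group, so the social optimum is full contribution by everyone: group total = 5.390 × 230 = 1239.70.
Efficiency loss = (5.390 − 1) × 230 = 1009.70.

1009.70 hours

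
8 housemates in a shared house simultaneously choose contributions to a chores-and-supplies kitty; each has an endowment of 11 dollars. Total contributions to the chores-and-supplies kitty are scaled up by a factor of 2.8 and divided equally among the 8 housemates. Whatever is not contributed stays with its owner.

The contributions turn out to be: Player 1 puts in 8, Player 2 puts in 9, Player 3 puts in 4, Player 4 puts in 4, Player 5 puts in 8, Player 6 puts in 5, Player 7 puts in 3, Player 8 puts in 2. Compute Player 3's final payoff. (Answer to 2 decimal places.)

22.05 dollars

Total contributed: 8 + 9 + 4 + 4 + 8 + 5 + 3 + 2 = 43.
Each receives 2.8 × 43 / 8 = 15.05 from the chores-and-supplies kitty.
Player 3 keeps 11 − 4 = 7, so Player 3's payoff is 7 + 15.05 = 22.05.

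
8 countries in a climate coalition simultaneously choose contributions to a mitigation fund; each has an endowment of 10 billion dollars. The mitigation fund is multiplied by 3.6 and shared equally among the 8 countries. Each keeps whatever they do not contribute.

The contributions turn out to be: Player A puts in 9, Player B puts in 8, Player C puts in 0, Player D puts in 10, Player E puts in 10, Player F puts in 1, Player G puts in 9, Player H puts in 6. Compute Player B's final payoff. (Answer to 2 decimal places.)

Total contributed: 9 + 8 + 0 + 10 + 10 + 1 + 9 + 6 = 53.
Each receives 3.6 × 53 / 8 = 23.85 from the mitigation fund.
Player B keeps 10 − 8 = 2, so Player B's payoff is 2 + 23.85 = 25.85.

25.85 billion dollars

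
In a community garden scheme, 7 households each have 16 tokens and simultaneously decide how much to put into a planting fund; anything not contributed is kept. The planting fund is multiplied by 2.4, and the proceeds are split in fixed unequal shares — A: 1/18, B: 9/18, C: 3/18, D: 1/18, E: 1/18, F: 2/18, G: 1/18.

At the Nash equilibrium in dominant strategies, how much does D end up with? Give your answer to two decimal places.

Each unit j contributes comes back to j as 2.4 × (j's share), so j prefers to contribute only if that share exceeds 1/2.4 = 0.4167; otherwise keeping the unit dominates.
Only B (9/18) clears that bar, contributing 16; the remaining 6 contribute 0. Total contributed: 16.
D keeps 16 and receives 2.4 × 16 × 1/18 = 2.13 from the planting fund, for a payoff of 18.13.

18.13 tokens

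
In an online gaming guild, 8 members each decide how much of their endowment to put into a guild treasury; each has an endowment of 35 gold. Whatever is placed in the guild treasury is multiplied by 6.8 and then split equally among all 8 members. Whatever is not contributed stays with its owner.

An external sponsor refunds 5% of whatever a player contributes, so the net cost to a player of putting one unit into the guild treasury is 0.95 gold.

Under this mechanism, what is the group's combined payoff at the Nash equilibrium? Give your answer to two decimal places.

With the mechanism, a contributed unit returns (6.8/8) / 0.95 = 0.8947 per unit of net cost — still below 1 — so contributing 0 remains dominant for every player.
Everyone keeps their endowment and the group total is 8 × 35 = 280.

280.00 gold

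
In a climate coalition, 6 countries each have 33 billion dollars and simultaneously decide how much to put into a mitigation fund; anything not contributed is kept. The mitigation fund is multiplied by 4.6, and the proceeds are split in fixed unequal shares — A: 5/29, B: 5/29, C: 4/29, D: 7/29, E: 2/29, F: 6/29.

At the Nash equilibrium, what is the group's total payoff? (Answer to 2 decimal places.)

A player with share s gets back 4.6·s per unit contributed, so full contribution is dominant for anyone with s > 1/4.6 = 0.2174 and zero contribution is dominant for anyone below.
The only share above 0.2174 is D's 7/29, contributing 33; the remaining 5 contribute 0. Total contributed: 33.
The mitigation fund pays out 4.6 × 33 = 151.80 in total (split across the unequal shares, but the aggregate is all that matters for the group sum).
The 5 free-riders keep 33 each, adding 165. Group total = 165 + 151.80 = 316.80.

316.80 billion dollars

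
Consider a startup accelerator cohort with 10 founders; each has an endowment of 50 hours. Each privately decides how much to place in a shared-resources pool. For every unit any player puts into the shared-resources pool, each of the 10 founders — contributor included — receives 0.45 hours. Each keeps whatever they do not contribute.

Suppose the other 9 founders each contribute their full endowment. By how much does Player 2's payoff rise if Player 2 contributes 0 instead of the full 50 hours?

27.50 hours

Switching from a contribution of 50 to 0 lets Player 2 keep an extra 50 hours, but lowers the shared-resources pool by 50, which costs Player 2 their own share of that drop: 0.45 × 50 = 22.50.
Net gain = 50 − 22.50 = 27.50. The private return per contributed unit (0.45) is below 1, so free-riding is indeed the best response regardless of what the others do.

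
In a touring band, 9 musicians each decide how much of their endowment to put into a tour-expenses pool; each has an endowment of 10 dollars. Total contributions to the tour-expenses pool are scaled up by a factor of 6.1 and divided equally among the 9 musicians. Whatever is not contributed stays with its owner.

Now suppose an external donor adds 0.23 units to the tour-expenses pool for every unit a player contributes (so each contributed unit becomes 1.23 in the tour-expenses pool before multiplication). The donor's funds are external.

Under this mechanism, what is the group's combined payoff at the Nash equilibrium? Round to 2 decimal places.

With the mechanism, a contributed unit returns 6.1 × 1.23 / 9 = 0.8337 per unit of net cost — still below 1 — so contributing 0 remains dominant for every player.
At the Nash equilibrium no one contributes; group total payoff = 9 × 10 = 90.

90.00 dollars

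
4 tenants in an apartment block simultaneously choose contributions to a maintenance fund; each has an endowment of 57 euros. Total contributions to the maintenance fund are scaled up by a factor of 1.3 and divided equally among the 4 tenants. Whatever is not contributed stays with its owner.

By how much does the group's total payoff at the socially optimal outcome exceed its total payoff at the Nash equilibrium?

Each contributed unit returns 1.3/4 = 0.3250 to its contributor — below 1 — so contributing 0 is dominant for every player. At the Nash equilibrium everyone keeps their 57, and the group total is 4 × 57 = 228.
Each contributed unit returns 1.300 to the group as a whole (0.3250 to each of 4 players), which exceeds 1, so the social optimum is full contribution: group total = 1.300 × 228 = 296.40.
Efficiency loss = 296.40 − 228 = 68.40.

68.40 euros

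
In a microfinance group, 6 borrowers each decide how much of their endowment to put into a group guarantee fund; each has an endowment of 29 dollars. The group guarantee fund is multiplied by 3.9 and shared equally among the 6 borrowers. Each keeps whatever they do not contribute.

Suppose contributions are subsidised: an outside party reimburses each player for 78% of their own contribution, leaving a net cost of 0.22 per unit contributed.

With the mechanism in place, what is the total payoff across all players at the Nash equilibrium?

814.32 dollars

Under the mechanism each unit contributed yields (3.9/6) / 0.22 = 2.9545 back to its contributor per unit of net cost, which exceeds 1, making full contribution the dominant choice for everyone.
So the Nash equilibrium is full contribution by all 6; the group earns 6 × (29 × 0.78 + 3.9 × 29) = 814.32.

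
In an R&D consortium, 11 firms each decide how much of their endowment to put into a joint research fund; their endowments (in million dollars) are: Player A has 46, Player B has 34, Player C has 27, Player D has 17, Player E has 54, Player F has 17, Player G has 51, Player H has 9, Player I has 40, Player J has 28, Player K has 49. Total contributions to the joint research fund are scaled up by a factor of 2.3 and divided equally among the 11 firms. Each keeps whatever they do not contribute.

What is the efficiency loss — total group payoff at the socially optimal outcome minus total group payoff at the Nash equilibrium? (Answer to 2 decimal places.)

483.60 million dollars

The private return per contributed unit is 2.3/11 = 0.2091 < 1 for every player regardless of endowment, so the Nash equilibrium is zero contribution and the group total is Σ E_j = 46 + 34 + 27 + 17 + 54 + 17 + 51 + 9 + 40 + 28 + 49 = 372.
Each contributed unit returns 2.300 to the group, so the social optimum is full contribution by everyone: group total = 2.300 × 372 = 855.60.
Efficiency loss = (2.300 − 1) × 372 = 483.60.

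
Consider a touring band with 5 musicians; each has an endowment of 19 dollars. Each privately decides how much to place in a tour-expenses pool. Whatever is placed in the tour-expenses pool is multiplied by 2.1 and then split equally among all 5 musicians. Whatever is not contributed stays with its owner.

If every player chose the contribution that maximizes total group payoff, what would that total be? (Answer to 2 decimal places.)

199.50 dollars

Each contributed unit returns 2.100 to the group as a whole (0.4200 to each of 5 players), which exceeds 1, so the social optimum is full contribution: group total = 2.100 × 95 = 199.50.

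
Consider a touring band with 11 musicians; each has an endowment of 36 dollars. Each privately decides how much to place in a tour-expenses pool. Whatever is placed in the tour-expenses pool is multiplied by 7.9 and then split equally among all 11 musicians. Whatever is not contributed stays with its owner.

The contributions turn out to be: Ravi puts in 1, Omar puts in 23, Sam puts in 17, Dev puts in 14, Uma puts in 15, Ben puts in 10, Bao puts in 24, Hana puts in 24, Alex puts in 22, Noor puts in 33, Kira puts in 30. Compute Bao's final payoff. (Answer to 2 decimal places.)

Total contributed: 1 + 23 + 17 + 14 + 15 + 10 + 24 + 24 + 22 + 33 + 30 = 213.
Each receives 7.9 × 213 / 11 = 152.97 from the tour-expenses pool.
Bao keeps 36 − 24 = 12, so Bao's payoff is 12 + 152.97 = 164.97.

164.97 dollars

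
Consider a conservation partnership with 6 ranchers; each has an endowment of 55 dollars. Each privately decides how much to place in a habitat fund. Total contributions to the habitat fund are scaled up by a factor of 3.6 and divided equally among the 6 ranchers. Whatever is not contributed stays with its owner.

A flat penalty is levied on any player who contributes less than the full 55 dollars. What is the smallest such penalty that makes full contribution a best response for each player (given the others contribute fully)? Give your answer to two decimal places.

22.00 dollars

Given the others contribute fully, the best deviation is to contribute 0 (any partial contribution still incurs the fine and gives up units whose private return 0.6000 is below 1).
Deviating from 55 to 0 saves 55 dollars but forfeits the deviator's share of the drop in the habitat fund: 3.6/6 × 55 = 33.00.
So the deviation gain is 55 − 33.00 = 22.00, and the fine must be at least 22.00 dollars to wipe it out.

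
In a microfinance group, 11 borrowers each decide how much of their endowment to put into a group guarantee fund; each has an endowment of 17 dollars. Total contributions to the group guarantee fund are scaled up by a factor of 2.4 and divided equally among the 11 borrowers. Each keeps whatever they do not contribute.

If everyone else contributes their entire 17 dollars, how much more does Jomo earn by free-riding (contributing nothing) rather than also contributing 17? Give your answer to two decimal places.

13.29 dollars

Switching from a contribution of 17 to 0 lets Jomo keep an extra 17 dollars, but lowers the group guarantee fund by 17, which costs Jomo their own share of that drop: 2.4/11 × 17 = 3.71.
Net gain = 17 − 3.71 = 13.29. The private return per contributed unit (0.2182) is below 1, so free-riding is indeed the best response regardless of what the others do.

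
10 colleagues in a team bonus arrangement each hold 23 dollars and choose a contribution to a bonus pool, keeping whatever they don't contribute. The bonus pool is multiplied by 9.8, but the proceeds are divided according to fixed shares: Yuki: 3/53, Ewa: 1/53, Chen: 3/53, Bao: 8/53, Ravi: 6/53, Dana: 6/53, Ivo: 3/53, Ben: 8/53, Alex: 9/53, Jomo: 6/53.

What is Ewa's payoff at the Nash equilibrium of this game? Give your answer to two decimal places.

48.52 dollars

For player j, contributing a unit is worthwhile iff 9.8 × (j's share) ≥ 1, i.e. iff j's share is at least 0.1020.
Bao, Ravi, Dana, Ben, Alex and Jomo are above the threshold, contributing 23 each; the remaining 4 contribute 0. Total contributed: 138.
Ewa keeps 23 and receives 9.8 × 138 × 1/53 = 25.52 from the bonus pool, for a payoff of 48.52.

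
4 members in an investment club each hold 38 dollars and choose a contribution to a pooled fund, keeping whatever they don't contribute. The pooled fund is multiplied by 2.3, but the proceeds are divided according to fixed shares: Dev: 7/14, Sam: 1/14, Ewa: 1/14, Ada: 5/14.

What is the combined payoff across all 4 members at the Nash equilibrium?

201.40 dollars

Each unit j contributes comes back to j as 2.3 × (j's share), so j prefers to contribute only if that share exceeds 1/2.3 = 0.4348; otherwise keeping the unit dominates.
Only Dev (7/14) clears that bar, contributing 38; the remaining 3 contribute 0. Total contributed: 38.
The pooled fund pays out 2.3 × 38 = 87.40 in total (split across the unequal shares, but the aggregate is all that matters for the group sum).
The 3 free-riders keep 38 each, adding 114. Group total = 114 + 87.40 = 201.40.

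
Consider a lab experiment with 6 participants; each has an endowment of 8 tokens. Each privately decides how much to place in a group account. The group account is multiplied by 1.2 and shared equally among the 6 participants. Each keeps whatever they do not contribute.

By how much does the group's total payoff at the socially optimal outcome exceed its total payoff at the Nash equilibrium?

Each contributed unit returns 1.2/6 = 0.2000 to its contributor — below 1 — so contributing 0 is dominant for every player. At the Nash equilibrium everyone keeps their 8, and the group total is 6 × 8 = 48.
Each contributed unit returns 1.200 to the group as a whole (0.2000 to each of 6 players), which exceeds 1, so the social optimum is full contribution: group total = 1.200 × 48 = 57.60.
Efficiency loss = 57.60 − 48 = 9.60.

9.60 tokens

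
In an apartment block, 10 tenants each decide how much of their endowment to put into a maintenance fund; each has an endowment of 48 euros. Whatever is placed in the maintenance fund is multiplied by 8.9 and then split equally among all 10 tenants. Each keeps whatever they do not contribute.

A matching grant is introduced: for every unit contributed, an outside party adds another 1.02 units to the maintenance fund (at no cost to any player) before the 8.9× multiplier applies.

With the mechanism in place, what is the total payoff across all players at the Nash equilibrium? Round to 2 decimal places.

8629.44 euros

With the mechanism, a contributed unit returns 8.9 × 2.02 / 10 = 1.7978 per unit of net cost to the contributor — now above 1 — so contributing fully is weakly dominant for every player.
At the Nash equilibrium everyone contributes 48. Group total payoff = 8.9 × 2.02 × 480 = 8629.44.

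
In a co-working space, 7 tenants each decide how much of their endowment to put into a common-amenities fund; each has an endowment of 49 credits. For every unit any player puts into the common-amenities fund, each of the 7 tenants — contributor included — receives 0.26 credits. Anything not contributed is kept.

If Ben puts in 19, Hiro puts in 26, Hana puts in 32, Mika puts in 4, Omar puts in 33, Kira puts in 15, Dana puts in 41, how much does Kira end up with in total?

78.20 credits

Total contributed: 19 + 26 + 32 + 4 + 33 + 15 + 41 = 170.
Each receives 0.26 × 170 = 44.20 from the common-amenities fund.
Kira keeps 49 − 15 = 34, so Kira's payoff is 34 + 44.20 = 78.20.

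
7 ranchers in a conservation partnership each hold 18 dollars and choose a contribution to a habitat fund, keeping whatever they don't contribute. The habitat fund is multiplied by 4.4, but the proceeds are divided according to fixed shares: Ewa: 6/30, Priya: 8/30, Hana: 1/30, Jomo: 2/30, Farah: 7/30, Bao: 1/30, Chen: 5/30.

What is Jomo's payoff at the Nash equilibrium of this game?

Each unit j contributes comes back to j as 4.4 × (j's share), so j prefers to contribute only if that share exceeds 1/4.4 = 0.2273; otherwise keeping the unit dominates.
The shares above 0.2273 belong to Priya and Farah, contributing 18 each; the remaining 5 contribute 0. Total contributed: 36.
Jomo keeps 18 and receives 4.4 × 36 × 2/30 = 10.56 from the habitat fund, for a payoff of 28.56.

28.56 dollars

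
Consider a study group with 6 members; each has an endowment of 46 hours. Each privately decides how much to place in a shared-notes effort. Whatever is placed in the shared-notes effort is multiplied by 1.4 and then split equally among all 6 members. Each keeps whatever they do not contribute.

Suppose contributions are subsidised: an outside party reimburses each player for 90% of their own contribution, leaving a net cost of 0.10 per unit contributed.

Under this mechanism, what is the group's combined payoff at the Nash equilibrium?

634.80 hours

With the mechanism, a contributed unit returns (1.4/6) / 0.10 = 2.3333 per unit of net cost to the contributor — now above 1 — so contributing fully is weakly dominant for every player.
So the Nash equilibrium is full contribution by all 6; the group earns 6 × (46 × 0.90 + 1.4 × 46) = 634.80.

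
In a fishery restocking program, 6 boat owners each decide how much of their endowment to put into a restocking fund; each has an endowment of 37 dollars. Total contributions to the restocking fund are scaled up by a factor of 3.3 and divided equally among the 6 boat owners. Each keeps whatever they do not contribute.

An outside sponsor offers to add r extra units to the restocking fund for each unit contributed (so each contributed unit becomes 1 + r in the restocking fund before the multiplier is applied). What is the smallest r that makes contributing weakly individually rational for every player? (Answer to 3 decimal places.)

With matching at rate r, one contributed unit becomes (1 + r) in the restocking fund and returns 3.3 × (1 + r) / 6 to the contributor.
Setting this equal to 1: 1 + r = 6/3.3 = 1.8182.
So the minimum matching rate is r = 1.8182 − 1 = 0.818.

0.818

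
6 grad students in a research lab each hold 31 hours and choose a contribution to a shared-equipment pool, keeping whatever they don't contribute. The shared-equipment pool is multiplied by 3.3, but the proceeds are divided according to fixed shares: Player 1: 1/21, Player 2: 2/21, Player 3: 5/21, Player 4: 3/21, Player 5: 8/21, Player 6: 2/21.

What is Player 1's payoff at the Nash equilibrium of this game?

35.87 hours

Each unit j contributes comes back to j as 3.3 × (j's share), so j prefers to contribute only if that share exceeds 1/3.3 = 0.3030; otherwise keeping the unit dominates.
Only Player 5 (8/21) clears that bar, contributing 31; the remaining 5 contribute 0. Total contributed: 31.
Player 1 keeps 31 and receives 3.3 × 31 × 1/21 = 4.87 from the shared-equipment pool, for a payoff of 35.87.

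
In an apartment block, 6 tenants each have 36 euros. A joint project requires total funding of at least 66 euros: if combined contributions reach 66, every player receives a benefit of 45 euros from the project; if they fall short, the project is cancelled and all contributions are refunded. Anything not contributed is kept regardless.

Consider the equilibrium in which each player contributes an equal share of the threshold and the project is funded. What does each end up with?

70 euros

Equal share of the threshold: 66/6 = 11.
At this profile no one gains by cutting their contribution: any cut drops the total below 66, the project is cancelled, contributions are refunded, and the deviator ends with 36, which is less than 36 − 11 + 45 = 70. Contributing more than 11 just wastes the excess. So contributing exactly 11 is a best response.
Each player's payoff: 36 − 11 + 45 = 70.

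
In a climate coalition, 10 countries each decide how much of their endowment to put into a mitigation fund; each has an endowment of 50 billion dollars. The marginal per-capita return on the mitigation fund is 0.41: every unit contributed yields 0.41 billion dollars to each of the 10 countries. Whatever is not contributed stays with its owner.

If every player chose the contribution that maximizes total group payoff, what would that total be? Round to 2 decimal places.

Each contributed unit returns 4.100 to the group as a whole (0.41 to each of 10 players), which exceeds 1, so the social optimum is full contribution: group total = 4.100 × 500 = 2050.00.

2050.00 billion dollars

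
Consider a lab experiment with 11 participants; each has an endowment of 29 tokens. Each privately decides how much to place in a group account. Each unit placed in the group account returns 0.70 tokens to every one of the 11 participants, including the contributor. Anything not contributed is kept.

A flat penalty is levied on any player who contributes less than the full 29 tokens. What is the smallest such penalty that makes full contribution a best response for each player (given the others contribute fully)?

Given the others contribute fully, the best deviation is to contribute 0 (any partial contribution still incurs the fine and gives up units whose private return 0.70 is below 1).
Deviating from 29 to 0 saves 29 tokens but forfeits the deviator's share of the drop in the group account: 0.70 × 29 = 20.30.
So the deviation gain is 29 − 20.30 = 8.70, and the fine must be at least 8.70 tokens to wipe it out.

8.70 tokens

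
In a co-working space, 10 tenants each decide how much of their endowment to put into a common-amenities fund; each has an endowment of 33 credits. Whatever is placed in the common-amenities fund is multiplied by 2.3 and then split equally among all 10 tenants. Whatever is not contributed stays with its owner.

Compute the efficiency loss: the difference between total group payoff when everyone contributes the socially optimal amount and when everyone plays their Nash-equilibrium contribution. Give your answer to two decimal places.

Each contributed unit returns 2.3/10 = 0.2300 to its contributor — below 1 — so contributing 0 is dominant for every player. At the Nash equilibrium everyone keeps their 33, and the group total is 10 × 33 = 330.
Each contributed unit returns 2.300 to the group as a whole (0.2300 to each of 10 players), which exceeds 1, so the social optimum is full contribution: group total = 2.300 × 330 = 759.00.
Efficiency loss = 759.00 − 330 = 429.00.

429.00 credits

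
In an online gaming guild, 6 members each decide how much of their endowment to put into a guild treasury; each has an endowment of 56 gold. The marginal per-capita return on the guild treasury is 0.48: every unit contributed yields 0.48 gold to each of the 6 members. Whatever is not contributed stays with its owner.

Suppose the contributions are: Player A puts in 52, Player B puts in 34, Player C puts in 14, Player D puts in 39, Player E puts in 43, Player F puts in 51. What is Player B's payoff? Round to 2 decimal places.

133.84 gold

Total contributed: 52 + 34 + 14 + 39 + 43 + 51 = 233.
Each receives 0.48 × 233 = 111.84 from the guild treasury.
Player B keeps 56 − 34 = 22, so Player B's payoff is 22 + 111.84 = 133.84.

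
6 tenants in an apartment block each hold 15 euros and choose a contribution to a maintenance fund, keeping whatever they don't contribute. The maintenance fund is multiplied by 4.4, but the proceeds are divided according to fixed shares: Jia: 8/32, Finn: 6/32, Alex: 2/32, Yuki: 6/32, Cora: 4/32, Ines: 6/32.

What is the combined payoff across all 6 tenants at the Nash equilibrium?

A player with share s gets back 4.4·s per unit contributed, so full contribution is dominant for anyone with s > 1/4.4 = 0.2273 and zero contribution is dominant for anyone below.
Only Jia (8/32) clears that bar, contributing 15; the remaining 5 contribute 0. Total contributed: 15.
The maintenance fund pays out 4.4 × 15 = 66.00 in total (split across the unequal shares, but the aggregate is all that matters for the group sum).
The 5 free-riders keep 15 each, adding 75. Group total = 75 + 66.00 = 141.00.

141.00 euros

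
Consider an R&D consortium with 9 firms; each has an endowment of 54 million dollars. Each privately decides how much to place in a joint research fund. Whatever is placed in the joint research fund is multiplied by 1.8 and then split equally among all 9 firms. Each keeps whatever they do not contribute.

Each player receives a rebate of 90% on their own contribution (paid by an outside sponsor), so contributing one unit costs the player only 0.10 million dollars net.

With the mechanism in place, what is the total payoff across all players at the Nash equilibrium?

1312.20 million dollars

The effective private return per unit is now (1.8/9) / 0.10 = 2.0000 > 1, so every player's dominant strategy flips to full contribution.
At the Nash equilibrium everyone contributes 54. Group total payoff = 9 × (54 × 0.90 + 1.8 × 54) = 1312.20.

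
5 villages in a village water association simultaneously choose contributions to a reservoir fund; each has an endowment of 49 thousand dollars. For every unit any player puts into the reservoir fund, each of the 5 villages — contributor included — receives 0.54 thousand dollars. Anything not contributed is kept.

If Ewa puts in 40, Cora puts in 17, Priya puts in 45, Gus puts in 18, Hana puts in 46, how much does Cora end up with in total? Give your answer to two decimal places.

121.64 thousand dollars

Total contributed: 40 + 17 + 45 + 18 + 46 = 166.
Each receives 0.54 × 166 = 89.64 from the reservoir fund.
Cora keeps 49 − 17 = 32, so Cora's payoff is 32 + 89.64 = 121.64.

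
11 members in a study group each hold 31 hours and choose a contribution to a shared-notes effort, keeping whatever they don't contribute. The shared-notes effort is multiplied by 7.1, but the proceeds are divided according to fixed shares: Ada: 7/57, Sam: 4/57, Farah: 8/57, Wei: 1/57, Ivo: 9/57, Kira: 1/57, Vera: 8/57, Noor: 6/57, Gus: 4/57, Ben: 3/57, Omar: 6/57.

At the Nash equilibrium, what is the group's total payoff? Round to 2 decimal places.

Each unit j contributes comes back to j as 7.1 × (j's share), so j prefers to contribute only if that share exceeds 1/7.1 = 0.1408; otherwise keeping the unit dominates.
Only Ivo (9/57) clears that bar, contributing 31; the remaining 10 contribute 0. Total contributed: 31.
The shared-notes effort pays out 7.1 × 31 = 220.10 in total (split across the unequal shares, but the aggregate is all that matters for the group sum).
The 10 free-riders keep 31 each, adding 310. Group total = 310 + 220.10 = 530.10.

530.10 hours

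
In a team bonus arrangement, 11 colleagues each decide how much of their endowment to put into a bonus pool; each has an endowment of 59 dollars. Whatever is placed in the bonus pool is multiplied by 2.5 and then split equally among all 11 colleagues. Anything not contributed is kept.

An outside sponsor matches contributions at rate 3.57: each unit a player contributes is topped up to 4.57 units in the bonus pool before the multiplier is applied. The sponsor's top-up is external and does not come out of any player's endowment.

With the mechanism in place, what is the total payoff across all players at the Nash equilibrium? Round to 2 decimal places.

7414.83 dollars

The effective private return per unit is now 2.5 × 4.57 / 11 = 1.0386 > 1, so every player's dominant strategy flips to full contribution.
So the Nash equilibrium is full contribution by all 11; the group earns 2.5 × 4.57 × 649 = 7414.83.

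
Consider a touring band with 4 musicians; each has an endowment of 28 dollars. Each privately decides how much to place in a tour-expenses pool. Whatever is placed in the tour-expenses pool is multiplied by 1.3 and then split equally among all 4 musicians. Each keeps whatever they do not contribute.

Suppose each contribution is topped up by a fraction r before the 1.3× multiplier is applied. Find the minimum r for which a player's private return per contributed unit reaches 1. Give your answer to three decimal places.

With matching at rate r, one contributed unit becomes (1 + r) in the tour-expenses pool and returns 1.3 × (1 + r) / 4 to the contributor.
Setting this equal to 1: 1 + r = 4/1.3 = 3.0769.
So the minimum matching rate is r = 3.0769 − 1 = 2.077.

2.077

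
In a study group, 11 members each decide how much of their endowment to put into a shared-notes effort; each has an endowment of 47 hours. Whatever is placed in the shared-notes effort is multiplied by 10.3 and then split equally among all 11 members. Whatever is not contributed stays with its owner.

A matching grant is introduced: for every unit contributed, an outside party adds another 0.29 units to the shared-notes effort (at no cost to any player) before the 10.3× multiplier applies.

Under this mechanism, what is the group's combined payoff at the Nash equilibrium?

6869.38 hours

Under the mechanism each unit contributed yields 10.3 × 1.29 / 11 = 1.2079 back to its contributor per unit of net cost, which exceeds 1, making full contribution the dominant choice for everyone.
At the Nash equilibrium everyone contributes 47. Group total payoff = 10.3 × 1.29 × 517 = 6869.38.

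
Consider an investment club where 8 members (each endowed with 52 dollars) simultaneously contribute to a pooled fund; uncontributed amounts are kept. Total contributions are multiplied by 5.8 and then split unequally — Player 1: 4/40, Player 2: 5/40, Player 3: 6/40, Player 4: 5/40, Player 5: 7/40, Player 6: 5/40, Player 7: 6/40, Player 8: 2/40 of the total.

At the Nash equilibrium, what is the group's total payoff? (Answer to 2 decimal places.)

665.60 dollars

For player j, contributing a unit is worthwhile iff 5.8 × (j's share) ≥ 1, i.e. iff j's share is at least 0.1724.
Player 5 alone (share 7/40) is above the threshold, contributing 52; the remaining 7 contribute 0. Total contributed: 52.
The pooled fund pays out 5.8 × 52 = 301.60 in total (split across the unequal shares, but the aggregate is all that matters for the group sum).
The 7 free-riders keep 52 each, adding 364. Group total = 364 + 301.60 = 665.60.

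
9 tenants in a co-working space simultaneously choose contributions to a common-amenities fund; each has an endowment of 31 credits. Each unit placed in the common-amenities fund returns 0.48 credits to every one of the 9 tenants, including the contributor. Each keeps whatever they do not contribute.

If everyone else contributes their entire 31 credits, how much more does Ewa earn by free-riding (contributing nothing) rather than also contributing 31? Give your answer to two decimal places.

Switching from a contribution of 31 to 0 lets Ewa keep an extra 31 credits, but lowers the common-amenities fund by 31, which costs Ewa their own share of that drop: 0.48 × 31 = 14.88.
Net gain = 31 − 14.88 = 16.12. The private return per contributed unit (0.48) is below 1, so free-riding is indeed the best response regardless of what the others do.

16.12 credits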